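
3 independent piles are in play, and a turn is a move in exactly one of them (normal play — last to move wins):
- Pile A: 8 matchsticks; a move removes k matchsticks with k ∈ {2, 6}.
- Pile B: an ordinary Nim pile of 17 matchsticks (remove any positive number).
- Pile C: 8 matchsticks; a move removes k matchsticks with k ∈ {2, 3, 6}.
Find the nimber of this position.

For pile A, compute g(0), g(1), … with moves {2, 6}:
g(0) = mex{} = 0
g(1) = mex{} = 0
g(2) = mex{0} = 1
g(3) = mex{0} = 1
g(4) = mex{1} = 0
g(5) = mex{1} = 0
g(6) = mex{0} = 1
g(7) = mex{0} = 1
g(8) = mex{1} = 0
So g(8) = 0.
Pile B is a plain Nim pile of size 17, so its Grundy value is 17.
Build the Grundy sequence for pile C with g(k) = mex{g(k−s) : s ∈ {2, 3, 6}, s ≤ k}:
k:     0  1  2  3  4  5  6  7  8
g(k):  0  0  1  1  2  0  3  1  2
So g(8) = 2.
By the Sprague-Grundy theorem, the Grundy value of a sum of independent games is the XOR of the component values.
Combined value = 0 XOR 17 XOR 2 = 19.

19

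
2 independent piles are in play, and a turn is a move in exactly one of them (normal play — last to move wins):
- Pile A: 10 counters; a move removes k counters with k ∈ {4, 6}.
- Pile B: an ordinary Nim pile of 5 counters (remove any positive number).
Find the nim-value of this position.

5

For pile A, compute g(0), g(1), … with moves {4, 6}:
g(0) = mex{} = 0
g(1) = mex{} = 0
g(2) = mex{} = 0
g(3) = mex{} = 0
g(4) = mex{0} = 1
g(5) = mex{0} = 1
g(6) = mex{0} = 1
g(7) = mex{0} = 1
g(8) = mex{0,1} = 2
g(9) = mex{0,1} = 2
g(10) = mex{1} = 0
So g(10) = 0.
Pile B is a plain Nim pile of size 5, so its Grundy value is 5.
By the Sprague-Grundy theorem, the Grundy value of a sum of independent games is the XOR of the component values.
Combined value = 0 XOR 5 = 5.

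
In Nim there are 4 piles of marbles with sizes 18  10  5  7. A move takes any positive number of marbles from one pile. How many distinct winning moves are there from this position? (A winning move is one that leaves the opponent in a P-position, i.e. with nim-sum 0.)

Nim-sum: 18 ^ 10 ^ 5 ^ 7 = 26.
The overall nim-sum is X = 26. A pile of size p has a winning move iff p XOR X < p (reduce it to p XOR X).
  18: 18 XOR 26 = 8 < 18 — winning move (to 8).
  10: 10 XOR 26 = 16 ≥ 10 — no move.
  5: 5 XOR 26 = 31 ≥ 5 — no move.
  7: 7 XOR 26 = 29 ≥ 7 — no move.
That gives 1 winning move.

1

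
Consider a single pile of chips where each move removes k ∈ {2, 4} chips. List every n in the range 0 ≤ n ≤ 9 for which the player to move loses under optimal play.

0, 1, 6, 7

Compute g(0), g(1), … for moves {2, 4}:
k:     0  1  2  3  4  5  6  7  8  9
g(k):  0  0  1  1  2  2  0  0  1  1
The P-positions (g = 0) in 0..9 are 0, 1, 6, 7.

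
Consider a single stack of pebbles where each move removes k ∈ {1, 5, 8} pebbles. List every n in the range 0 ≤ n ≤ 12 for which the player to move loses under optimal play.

0, 2, 4, 6

Build the Grundy sequence with g(k) = mex{g(k−s) : s ∈ {1, 5, 8}, s ≤ k}:
g(0) = mex{} = 0
g(1) = mex{0} = 1
g(2) = mex{1} = 0
g(3) = mex{0} = 1
g(4) = mex{1} = 0
g(5) = mex{0} = 1
g(6) = mex{1} = 0
g(7) = mex{0} = 1
g(8) = mex{0,1} = 2
g(9) = mex{0,1,2} = 3
g(10) = mex{0,1,3} = 2
g(11) = mex{0,1,2} = 3
g(12) = mex{0,1,3} = 2
The P-positions (g = 0) in 0..12 are 0, 2, 4, 6.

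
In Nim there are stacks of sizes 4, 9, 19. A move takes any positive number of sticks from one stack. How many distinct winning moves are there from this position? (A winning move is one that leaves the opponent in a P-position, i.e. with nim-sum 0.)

1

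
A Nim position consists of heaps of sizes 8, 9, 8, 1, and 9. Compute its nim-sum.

Compute the nim-sum pairwise:
8 ^ 9 = 1
1 ^ 8 = 9
9 ^ 1 = 8
8 ^ 9 = 1

1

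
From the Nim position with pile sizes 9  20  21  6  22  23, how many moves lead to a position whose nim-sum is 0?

Nim-sum: 9 ^ 20 ^ 21 ^ 6 ^ 22 ^ 23 = 15.
The overall nim-sum is X = 15. A pile of size p has a winning move iff p XOR X < p (reduce it to p XOR X).
  9: 9 XOR 15 = 6 < 9 — winning move (to 6).
  20: 20 XOR 15 = 27 ≥ 20 — no move.
  21: 21 XOR 15 = 26 ≥ 21 — no move.
  6: 6 XOR 15 = 9 ≥ 6 — no move.
  22: 22 XOR 15 = 25 ≥ 22 — no move.
  23: 23 XOR 15 = 24 ≥ 23 — no move.
That gives 1 winning move.

1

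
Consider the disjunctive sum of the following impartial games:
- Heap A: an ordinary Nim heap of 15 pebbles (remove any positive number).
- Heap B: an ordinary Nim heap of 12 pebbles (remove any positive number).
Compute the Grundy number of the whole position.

3

Heap A is a plain Nim heap of size 15, so its Grundy value is 15.
Heap B is a plain Nim heap of size 12, so its Grundy value is 12.
The value of a disjunctive sum is the nim-sum of the parts.
Combined value = 15 XOR 12 = 3.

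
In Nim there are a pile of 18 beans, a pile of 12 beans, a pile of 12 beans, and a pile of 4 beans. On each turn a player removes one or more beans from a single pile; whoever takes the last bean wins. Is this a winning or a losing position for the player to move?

Winning position

Compute the nim-sum pairwise:
18 ^ 12 = 30
30 ^ 12 = 18
18 ^ 4 = 22
The nim-sum is 22 ≠ 0, so this is an N-position: the player to move can win.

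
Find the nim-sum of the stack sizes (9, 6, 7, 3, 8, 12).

Compute the nim-sum pairwise:
9 XOR 6 = 15
15 XOR 7 = 8
8 XOR 3 = 11
11 XOR 8 = 3
3 XOR 12 = 15

15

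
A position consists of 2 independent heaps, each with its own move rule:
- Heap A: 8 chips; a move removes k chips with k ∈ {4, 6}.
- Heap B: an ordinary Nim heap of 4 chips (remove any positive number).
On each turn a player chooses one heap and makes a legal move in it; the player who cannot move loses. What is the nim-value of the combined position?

6

Build the Grundy sequence for heap A with g(k) = mex{g(k−s) : s ∈ {4, 6}, s ≤ k}:
g(0) = mex{} = 0
g(1) = mex{} = 0
g(2) = mex{} = 0
g(3) = mex{} = 0
g(4) = mex{0} = 1
g(5) = mex{0} = 1
g(6) = mex{0} = 1
g(7) = mex{0} = 1
g(8) = mex{0,1} = 2
So g(8) = 2.
Heap B is a plain Nim heap of size 4, so its Grundy value is 4.
The value of a disjunctive sum is the nim-sum of the parts.
Combined value = 2 XOR 4 = 6.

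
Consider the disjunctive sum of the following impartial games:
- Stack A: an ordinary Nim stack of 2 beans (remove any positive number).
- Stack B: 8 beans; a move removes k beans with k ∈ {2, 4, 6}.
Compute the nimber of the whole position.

Stack A is a plain Nim stack of size 2, so its Grundy value is 2.
For stack B, compute g(0), g(1), … with moves {2, 4, 6}:
k:     0  1  2  3  4  5  6  7  8
g(k):  0  0  1  1  2  2  3  3  0
So g(8) = 0.
The value of a disjunctive sum is the nim-sum of the parts.
Combined value = 2 XOR 0 = 2.

2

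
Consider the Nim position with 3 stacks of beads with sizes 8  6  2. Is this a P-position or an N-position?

N-position

Compute the nim-sum pairwise:
8 ⊕ 6 = 14
14 ⊕ 2 = 12
The nim-sum is 12 ≠ 0, so this is an N-position: the player to move can win.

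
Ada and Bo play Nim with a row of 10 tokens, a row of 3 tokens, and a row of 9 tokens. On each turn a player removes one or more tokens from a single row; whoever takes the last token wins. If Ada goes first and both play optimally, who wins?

Bitwise XOR of the heap sizes:
  1010  (10)
  0011  (3)
  1001  (9)
  ----
  0000  (0)
The nim-sum is 0, so this is a P-position: the player to move is in a losing position under optimal play; Ada is about to move from it and so loses — Bo wins.

Bo wins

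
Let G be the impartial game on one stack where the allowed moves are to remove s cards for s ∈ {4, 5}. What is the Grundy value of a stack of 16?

Grundy values for subtraction set {4, 5}:
k:     0  1  2  3  4  5  6  7  8  9 10 11 12 13 14 15 16
g(k):  0  0  0  0  1  1  1  1  2  0  0  0  0  1  1  1  1
So g(16) = 1.

1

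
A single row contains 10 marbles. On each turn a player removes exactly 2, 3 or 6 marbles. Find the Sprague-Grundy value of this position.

0

Build the Grundy sequence with g(k) = mex{g(k−s) : s ∈ {2, 3, 6}, s ≤ k}:
k:     0  1  2  3  4  5  6  7  8  9 10
g(k):  0  0  1  1  2  0  3  1  2  0  0
So g(10) = 0.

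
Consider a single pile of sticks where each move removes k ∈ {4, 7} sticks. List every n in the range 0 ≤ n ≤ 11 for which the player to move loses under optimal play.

Grundy values for subtraction set {4, 7}:
g(0) = mex{} = 0
g(1) = mex{} = 0
g(2) = mex{} = 0
g(3) = mex{} = 0
g(4) = mex{0} = 1
g(5) = mex{0} = 1
g(6) = mex{0} = 1
g(7) = mex{0} = 1
g(8) = mex{0,1} = 2
g(9) = mex{0,1} = 2
g(10) = mex{0,1} = 2
g(11) = mex{1} = 0
The P-positions (g = 0) in 0..11 are 0, 1, 2, 3, 11.

0, 1, 2, 3, 11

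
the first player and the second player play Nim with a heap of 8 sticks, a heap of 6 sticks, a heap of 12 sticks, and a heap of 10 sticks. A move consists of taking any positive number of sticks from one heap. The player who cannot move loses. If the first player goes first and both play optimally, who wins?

the first player wins

Compute the nim-sum pairwise:
8 ^ 6 = 14
14 ^ 12 = 2
2 ^ 10 = 8
The nim-sum is 8 ≠ 0, so this is an N-position: the player to move can win; the first player has a winning move.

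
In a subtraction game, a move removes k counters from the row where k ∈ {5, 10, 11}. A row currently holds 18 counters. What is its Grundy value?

0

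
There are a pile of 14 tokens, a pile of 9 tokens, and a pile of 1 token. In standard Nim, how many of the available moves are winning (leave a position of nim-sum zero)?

Bitwise XOR of the heap sizes:
  1110  (14)
  1001  (9)
  0001  (1)
  ----
  0110  (6)
The overall nim-sum is X = 6. A pile of size p has a winning move iff p XOR X < p (reduce it to p XOR X).
  14: 14 XOR 6 = 8 < 14 — winning move (to 8).
  9: 9 XOR 6 = 15 ≥ 9 — no move.
  1: 1 XOR 6 = 7 ≥ 1 — no move.
That gives 1 winning move.

1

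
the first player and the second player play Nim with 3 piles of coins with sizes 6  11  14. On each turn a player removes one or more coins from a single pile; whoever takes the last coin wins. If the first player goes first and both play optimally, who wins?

Write each in binary and XOR column by column:
  0110  (6)
  1011  (11)
  1110  (14)
  ----
  0011  (3)
The nim-sum is 3 ≠ 0, so this is an N-position: the player to move can win; the first player has a winning move.

the first player wins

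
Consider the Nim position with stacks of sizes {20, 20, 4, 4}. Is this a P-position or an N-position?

P-position

Bitwise XOR of the heap sizes:
  10100  (20)
  10100  (20)
  00100  (4)
  00100  (4)
  -----
  00000  (0)
The nim-sum is 0, so this is a P-position: the player to move is in a losing position under optimal play.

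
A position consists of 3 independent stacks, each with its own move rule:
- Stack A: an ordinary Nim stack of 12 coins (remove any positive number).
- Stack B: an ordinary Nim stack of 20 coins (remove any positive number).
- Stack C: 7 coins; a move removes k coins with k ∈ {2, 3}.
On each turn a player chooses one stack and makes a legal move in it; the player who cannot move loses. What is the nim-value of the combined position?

25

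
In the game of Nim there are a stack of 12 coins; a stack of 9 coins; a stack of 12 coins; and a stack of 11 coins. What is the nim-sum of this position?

Nim-sum: 12 XOR 9 XOR 12 XOR 11 = 2.

2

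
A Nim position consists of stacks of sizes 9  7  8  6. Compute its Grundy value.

0

Compute the nim-sum pairwise:
9 XOR 7 = 14
14 XOR 8 = 6
6 XOR 6 = 0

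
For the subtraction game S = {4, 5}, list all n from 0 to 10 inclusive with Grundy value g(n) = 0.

0, 1, 2, 3, 9, 10

Compute g(0), g(1), … for moves {4, 5}:
k:     0  1  2  3  4  5  6  7  8  9 10
g(k):  0  0  0  0  1  1  1  1  2  0  0
The P-positions (g = 0) in 0..10 are 0, 1, 2, 3, 9, 10.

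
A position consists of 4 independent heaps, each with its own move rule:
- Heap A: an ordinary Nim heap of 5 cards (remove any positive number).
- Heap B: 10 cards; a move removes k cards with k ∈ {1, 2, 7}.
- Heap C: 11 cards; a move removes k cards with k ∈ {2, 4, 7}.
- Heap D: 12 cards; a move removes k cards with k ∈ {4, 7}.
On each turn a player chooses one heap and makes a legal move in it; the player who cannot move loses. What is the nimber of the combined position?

5

Heap A is a plain Nim heap of size 5, so its Grundy value is 5.
For heap B, compute g(0), g(1), … with moves {1, 2, 7}:
g(0) = mex{} = 0
g(1) = mex{0} = 1
g(2) = mex{0,1} = 2
g(3) = mex{1,2} = 0
g(4) = mex{0,2} = 1
g(5) = mex{0,1} = 2
g(6) = mex{1,2} = 0
g(7) = mex{0,2} = 1
g(8) = mex{0,1} = 2
g(9) = mex{1,2} = 0
g(10) = mex{0,2} = 1
So g(10) = 1.
For heap C, compute g(0), g(1), … with moves {2, 4, 7}:
k:     0  1  2  3  4  5  6  7  8  9 10 11
g(k):  0  0  1  1  2  2  0  3  1  0  2  1
So g(11) = 1.
For heap D, compute g(0), g(1), … with moves {4, 7}:
k:     0  1  2  3  4  5  6  7  8  9 10 11 12
g(k):  0  0  0  0  1  1  1  1  2  2  2  0  0
So g(12) = 0.
The value of a disjunctive sum is the nim-sum of the parts.
Combined value = 5 ⊕ 1 ⊕ 1 ⊕ 0 = 5.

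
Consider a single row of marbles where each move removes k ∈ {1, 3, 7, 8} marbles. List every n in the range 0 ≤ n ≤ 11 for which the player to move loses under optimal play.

Compute g(0), g(1), … for moves {1, 3, 7, 8}:
g(0) = mex{} = 0
g(1) = mex{0} = 1
g(2) = mex{1} = 0
g(3) = mex{0} = 1
g(4) = mex{1} = 0
g(5) = mex{0} = 1
g(6) = mex{1} = 0
g(7) = mex{0} = 1
g(8) = mex{0,1} = 2
g(9) = mex{0,1,2} = 3
g(10) = mex{0,1,3} = 2
g(11) = mex{0,1,2} = 3
The P-positions (g = 0) in 0..11 are 0, 2, 4, 6.

0, 2, 4, 6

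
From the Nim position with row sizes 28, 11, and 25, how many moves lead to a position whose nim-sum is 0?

3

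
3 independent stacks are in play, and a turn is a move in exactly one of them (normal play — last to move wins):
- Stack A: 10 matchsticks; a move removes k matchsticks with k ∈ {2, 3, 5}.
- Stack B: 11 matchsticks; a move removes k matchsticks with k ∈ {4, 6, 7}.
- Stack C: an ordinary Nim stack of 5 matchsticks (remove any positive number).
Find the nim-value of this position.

For stack A, compute g(0), g(1), … with moves {2, 3, 5}:
k:     0  1  2  3  4  5  6  7  8  9 10
g(k):  0  0  1  1  2  2  3  0  0  1  1
So g(10) = 1.
For stack B, compute g(0), g(1), … with moves {4, 6, 7}:
k:     0  1  2  3  4  5  6  7  8  9 10 11
g(k):  0  0  0  0  1  1  1  1  2  2  2  0
So g(11) = 0.
Stack C is a plain Nim stack of size 5, so its Grundy value is 5.
By the Sprague-Grundy theorem, the Grundy value of a sum of independent games is the XOR of the component values.
Combined value = 1 ⊕ 0 ⊕ 5 = 4.

4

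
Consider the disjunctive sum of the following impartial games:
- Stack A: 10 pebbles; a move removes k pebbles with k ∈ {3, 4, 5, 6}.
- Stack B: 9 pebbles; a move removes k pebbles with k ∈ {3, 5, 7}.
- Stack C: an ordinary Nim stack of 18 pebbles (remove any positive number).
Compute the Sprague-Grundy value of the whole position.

17

For stack A, compute g(0), g(1), … with moves {3, 4, 5, 6}:
k:     0  1  2  3  4  5  6  7  8  9 10
g(k):  0  0  0  1  1  1  2  2  2  0  0
So g(10) = 0.
Grundy values for stack B (subtraction set {3, 5, 7}):
g(0) = mex{} = 0
g(1) = mex{} = 0
g(2) = mex{} = 0
g(3) = mex{0} = 1
g(4) = mex{0} = 1
g(5) = mex{0} = 1
g(6) = mex{0,1} = 2
g(7) = mex{0,1} = 2
g(8) = mex{0,1} = 2
g(9) = mex{0,1,2} = 3
So g(9) = 3.
Stack C is a plain Nim stack of size 18, so its Grundy value is 18.
The value of a disjunctive sum is the nim-sum of the parts.
Combined value = 0 ⊕ 3 ⊕ 18 = 17.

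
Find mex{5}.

0

0 is not in the set, so the mex is 0.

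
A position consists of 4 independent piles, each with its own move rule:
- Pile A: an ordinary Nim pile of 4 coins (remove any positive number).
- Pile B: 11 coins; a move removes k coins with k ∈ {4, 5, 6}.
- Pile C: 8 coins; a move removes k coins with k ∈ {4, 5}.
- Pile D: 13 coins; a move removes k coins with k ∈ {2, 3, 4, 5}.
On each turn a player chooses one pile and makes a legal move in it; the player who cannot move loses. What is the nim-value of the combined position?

5

Pile A is a plain Nim pile of size 4, so its Grundy value is 4.
For pile B, compute g(0), g(1), … with moves {4, 5, 6}:
k:     0  1  2  3  4  5  6  7  8  9 10 11
g(k):  0  0  0  0  1  1  1  1  2  2  0  0
So g(11) = 0.
Grundy values for pile C (subtraction set {4, 5}):
k:     0  1  2  3  4  5  6  7  8
g(k):  0  0  0  0  1  1  1  1  2
So g(8) = 2.
For pile D, compute g(0), g(1), … with moves {2, 3, 4, 5}:
g(0) = mex{} = 0
g(1) = mex{} = 0
g(2) = mex{0} = 1
g(3) = mex{0} = 1
g(4) = mex{0,1} = 2
g(5) = mex{0,1} = 2
g(6) = mex{0,1,2} = 3
g(7) = mex{1,2} = 0
g(8) = mex{1,2,3} = 0
g(9) = mex{0,2,3} = 1
g(10) = mex{0,2,3} = 1
g(11) = mex{0,1,3} = 2
g(12) = mex{0,1} = 2
g(13) = mex{0,1,2} = 3
So g(13) = 3.
The value of a disjunctive sum is the nim-sum of the parts.
Combined value = 4 ⊕ 0 ⊕ 2 ⊕ 3 = 5.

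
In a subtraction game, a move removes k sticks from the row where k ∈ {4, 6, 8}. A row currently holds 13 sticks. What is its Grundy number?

0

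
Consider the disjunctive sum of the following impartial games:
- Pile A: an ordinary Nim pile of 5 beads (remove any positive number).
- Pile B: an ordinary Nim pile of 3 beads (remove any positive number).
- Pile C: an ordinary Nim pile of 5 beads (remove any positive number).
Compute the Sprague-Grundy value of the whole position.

Pile A is a plain Nim pile of size 5, so its Grundy value is 5.
Pile B is a plain Nim pile of size 3, so its Grundy value is 3.
Pile C is a plain Nim pile of size 5, so its Grundy value is 5.
By the Sprague-Grundy theorem, the Grundy value of a sum of independent games is the XOR of the component values.
Combined value = 5 XOR 3 XOR 5 = 3.

3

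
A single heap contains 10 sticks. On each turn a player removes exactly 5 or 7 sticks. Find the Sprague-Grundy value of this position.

Grundy values for subtraction set {5, 7}:
g(0) = mex{} = 0
g(1) = mex{} = 0
g(2) = mex{} = 0
g(3) = mex{} = 0
g(4) = mex{} = 0
g(5) = mex{0} = 1
g(6) = mex{0} = 1
g(7) = mex{0} = 1
g(8) = mex{0} = 1
g(9) = mex{0} = 1
g(10) = mex{0,1} = 2
So g(10) = 2.

2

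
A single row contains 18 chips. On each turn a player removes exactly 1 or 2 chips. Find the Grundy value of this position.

0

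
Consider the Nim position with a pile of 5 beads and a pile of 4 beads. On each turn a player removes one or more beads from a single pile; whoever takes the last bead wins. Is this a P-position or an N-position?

N-position

Nim-sum: 5 XOR 4 = 1.
The nim-sum is 1 ≠ 0, so this is an N-position: the player to move can win.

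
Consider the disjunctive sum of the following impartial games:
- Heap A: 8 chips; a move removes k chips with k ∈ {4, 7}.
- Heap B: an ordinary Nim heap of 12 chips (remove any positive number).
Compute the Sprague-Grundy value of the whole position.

For heap A, compute g(0), g(1), … with moves {4, 7}:
g(0) = mex{} = 0
g(1) = mex{} = 0
g(2) = mex{} = 0
g(3) = mex{} = 0
g(4) = mex{0} = 1
g(5) = mex{0} = 1
g(6) = mex{0} = 1
g(7) = mex{0} = 1
g(8) = mex{0,1} = 2
So g(8) = 2.
Heap B is a plain Nim heap of size 12, so its Grundy value is 12.
The value of a disjunctive sum is the nim-sum of the parts.
Combined value = 2 ⊕ 12 = 14.

14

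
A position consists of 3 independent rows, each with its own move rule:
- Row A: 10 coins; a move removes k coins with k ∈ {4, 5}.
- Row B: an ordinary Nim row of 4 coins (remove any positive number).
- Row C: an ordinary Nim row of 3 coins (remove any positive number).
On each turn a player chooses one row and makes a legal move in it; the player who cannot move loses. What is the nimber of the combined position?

7

Build the Grundy sequence for row A with g(k) = mex{g(k−s) : s ∈ {4, 5}, s ≤ k}:
k:     0  1  2  3  4  5  6  7  8  9 10
g(k):  0  0  0  0  1  1  1  1  2  0  0
So g(10) = 0.
Row B is a plain Nim row of size 4, so its Grundy value is 4.
Row C is a plain Nim row of size 3, so its Grundy value is 3.
The value of a disjunctive sum is the nim-sum of the parts.
Combined value = 0 XOR 4 XOR 3 = 7.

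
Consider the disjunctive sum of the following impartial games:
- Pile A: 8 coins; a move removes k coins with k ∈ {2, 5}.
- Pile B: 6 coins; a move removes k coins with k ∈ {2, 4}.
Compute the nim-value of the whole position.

For pile A, compute g(0), g(1), … with moves {2, 5}:
k:     0  1  2  3  4  5  6  7  8
g(k):  0  0  1  1  0  2  1  0  0
So g(8) = 0.
Build the Grundy sequence for pile B with g(k) = mex{g(k−s) : s ∈ {2, 4}, s ≤ k}:
g(0) = mex{} = 0
g(1) = mex{} = 0
g(2) = mex{0} = 1
g(3) = mex{0} = 1
g(4) = mex{0,1} = 2
g(5) = mex{0,1} = 2
g(6) = mex{1,2} = 0
So g(6) = 0.
By the Sprague-Grundy theorem, the Grundy value of a sum of independent games is the XOR of the component values.
Combined value = 0 ⊕ 0 = 0.

0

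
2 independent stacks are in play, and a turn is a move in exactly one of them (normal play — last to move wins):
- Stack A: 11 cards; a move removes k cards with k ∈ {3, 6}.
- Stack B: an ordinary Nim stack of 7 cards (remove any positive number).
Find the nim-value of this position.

7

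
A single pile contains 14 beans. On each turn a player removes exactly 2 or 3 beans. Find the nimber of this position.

Build the Grundy sequence with g(k) = mex{g(k−s) : s ∈ {2, 3}, s ≤ k}:
g(0) = mex{} = 0
g(1) = mex{} = 0
g(2) = mex{0} = 1
g(3) = mex{0} = 1
g(4) = mex{0,1} = 2
g(5) = mex{1} = 0
g(6) = mex{1,2} = 0
g(7) = mex{0,2} = 1
g(8) = mex{0} = 1
g(9) = mex{0,1} = 2
g(10) = mex{1} = 0
g(11) = mex{1,2} = 0
g(12) = mex{0,2} = 1
g(13) = mex{0} = 1
g(14) = mex{0,1} = 2
So g(14) = 2.

2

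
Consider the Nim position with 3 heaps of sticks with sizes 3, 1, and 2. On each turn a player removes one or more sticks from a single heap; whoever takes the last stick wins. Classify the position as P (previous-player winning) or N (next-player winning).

Nim-sum: 3 XOR 1 XOR 2 = 0.
The nim-sum is 0, so this is a P-position: the player to move is in a losing position under optimal play.

P-position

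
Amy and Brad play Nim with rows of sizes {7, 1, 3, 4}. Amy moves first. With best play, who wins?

Amy wins

In binary:
  111  (7)
  001  (1)
  011  (3)
  100  (4)
  ---
  001  (1)
The nim-sum is 1 ≠ 0, so this is an N-position: the player to move can win; Amy has a winning move.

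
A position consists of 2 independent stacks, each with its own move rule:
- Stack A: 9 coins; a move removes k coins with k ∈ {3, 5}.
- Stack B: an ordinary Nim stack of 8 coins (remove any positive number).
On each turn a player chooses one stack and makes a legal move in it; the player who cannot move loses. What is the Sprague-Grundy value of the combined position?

8

For stack A, compute g(0), g(1), … with moves {3, 5}:
g(0) = mex{} = 0
g(1) = mex{} = 0
g(2) = mex{} = 0
g(3) = mex{0} = 1
g(4) = mex{0} = 1
g(5) = mex{0} = 1
g(6) = mex{0,1} = 2
g(7) = mex{0,1} = 2
g(8) = mex{1} = 0
g(9) = mex{1,2} = 0
So g(9) = 0.
Stack B is a plain Nim stack of size 8, so its Grundy value is 8.
The value of a disjunctive sum is the nim-sum of the parts.
Combined value = 0 XOR 8 = 8.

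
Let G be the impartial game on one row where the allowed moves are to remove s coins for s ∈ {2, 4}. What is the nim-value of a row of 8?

1

Grundy values for subtraction set {2, 4}:
g(0) = mex{} = 0
g(1) = mex{} = 0
g(2) = mex{0} = 1
g(3) = mex{0} = 1
g(4) = mex{0,1} = 2
g(5) = mex{0,1} = 2
g(6) = mex{1,2} = 0
g(7) = mex{1,2} = 0
g(8) = mex{0,2} = 1
So g(8) = 1.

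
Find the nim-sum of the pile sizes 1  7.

6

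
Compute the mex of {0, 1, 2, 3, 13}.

4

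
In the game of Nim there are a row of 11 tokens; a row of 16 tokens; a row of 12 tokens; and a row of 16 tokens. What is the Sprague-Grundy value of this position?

7

Write each in binary and XOR column by column:
  01011  (11)
  10000  (16)
  01100  (12)
  10000  (16)
  -----
  00111  (7)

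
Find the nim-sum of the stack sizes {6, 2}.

4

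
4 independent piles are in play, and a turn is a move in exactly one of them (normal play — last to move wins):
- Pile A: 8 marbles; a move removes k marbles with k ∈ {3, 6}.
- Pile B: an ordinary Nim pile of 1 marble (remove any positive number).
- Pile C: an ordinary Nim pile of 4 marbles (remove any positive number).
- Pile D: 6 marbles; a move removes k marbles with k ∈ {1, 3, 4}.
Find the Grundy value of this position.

5

Grundy values for pile A (subtraction set {3, 6}):
g(0) = mex{} = 0
g(1) = mex{} = 0
g(2) = mex{} = 0
g(3) = mex{0} = 1
g(4) = mex{0} = 1
g(5) = mex{0} = 1
g(6) = mex{0,1} = 2
g(7) = mex{0,1} = 2
g(8) = mex{0,1} = 2
So g(8) = 2.
Pile B is a plain Nim pile of size 1, so its Grundy value is 1.
Pile C is a plain Nim pile of size 4, so its Grundy value is 4.
For pile D, compute g(0), g(1), … with moves {1, 3, 4}:
g(0) = mex{} = 0
g(1) = mex{0} = 1
g(2) = mex{1} = 0
g(3) = mex{0} = 1
g(4) = mex{0,1} = 2
g(5) = mex{0,1,2} = 3
g(6) = mex{0,1,3} = 2
So g(6) = 2.
By the Sprague-Grundy theorem, the Grundy value of a sum of independent games is the XOR of the component values.
Combined value = 2 ⊕ 1 ⊕ 4 ⊕ 2 = 5.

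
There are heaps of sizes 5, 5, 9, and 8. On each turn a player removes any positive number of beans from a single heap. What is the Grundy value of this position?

Compute the nim-sum pairwise:
5 XOR 5 = 0
0 XOR 9 = 9
9 XOR 8 = 1

1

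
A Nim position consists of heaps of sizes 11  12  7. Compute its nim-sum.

0

Write each in binary and XOR column by column:
  1011  (11)
  1100  (12)
  0111  (7)
  ----
  0000  (0)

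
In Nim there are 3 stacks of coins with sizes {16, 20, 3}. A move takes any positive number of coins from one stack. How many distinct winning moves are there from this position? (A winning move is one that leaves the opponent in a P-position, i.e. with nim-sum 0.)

Compute the nim-sum pairwise:
16 ^ 20 = 4
4 ^ 3 = 7
The overall nim-sum is X = 7. A stack of size p has a winning move iff p XOR X < p (reduce it to p XOR X).
  16: 16 XOR 7 = 23 ≥ 16 — no move.
  20: 20 XOR 7 = 19 < 20 — winning move (to 19).
  3: 3 XOR 7 = 4 ≥ 3 — no move.
That gives 1 winning move.

1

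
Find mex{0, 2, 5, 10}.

1

0 is in the set but 1 is not, so the mex is 1.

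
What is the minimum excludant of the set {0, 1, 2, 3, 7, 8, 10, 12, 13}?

4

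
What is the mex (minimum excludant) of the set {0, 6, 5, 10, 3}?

1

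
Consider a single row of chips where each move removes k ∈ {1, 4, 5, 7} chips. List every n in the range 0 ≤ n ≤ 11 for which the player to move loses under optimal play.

0, 2, 8, 10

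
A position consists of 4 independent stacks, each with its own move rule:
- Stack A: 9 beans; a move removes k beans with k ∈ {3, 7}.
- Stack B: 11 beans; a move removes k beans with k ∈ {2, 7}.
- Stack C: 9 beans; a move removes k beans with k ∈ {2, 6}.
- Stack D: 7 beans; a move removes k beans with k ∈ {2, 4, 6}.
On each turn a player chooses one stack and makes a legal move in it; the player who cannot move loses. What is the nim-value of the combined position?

3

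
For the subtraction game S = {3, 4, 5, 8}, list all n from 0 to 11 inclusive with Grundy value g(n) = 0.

0, 1, 2, 11

Grundy values for subtraction set {3, 4, 5, 8}:
g(0) = mex{} = 0
g(1) = mex{} = 0
g(2) = mex{} = 0
g(3) = mex{0} = 1
g(4) = mex{0} = 1
g(5) = mex{0} = 1
g(6) = mex{0,1} = 2
g(7) = mex{0,1} = 2
g(8) = mex{0,1} = 2
g(9) = mex{0,1,2} = 3
g(10) = mex{0,1,2} = 3
g(11) = mex{1,2} = 0
The P-positions (g = 0) in 0..11 are 0, 1, 2, 11.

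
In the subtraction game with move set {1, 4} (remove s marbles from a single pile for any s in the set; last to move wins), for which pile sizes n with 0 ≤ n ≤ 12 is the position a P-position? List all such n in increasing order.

Build the Grundy sequence with g(k) = mex{g(k−s) : s ∈ {1, 4}, s ≤ k}:
g(0) = mex{} = 0
g(1) = mex{0} = 1
g(2) = mex{1} = 0
g(3) = mex{0} = 1
g(4) = mex{0,1} = 2
g(5) = mex{1,2} = 0
g(6) = mex{0} = 1
g(7) = mex{1} = 0
g(8) = mex{0,2} = 1
g(9) = mex{0,1} = 2
g(10) = mex{1,2} = 0
g(11) = mex{0} = 1
g(12) = mex{1} = 0
The P-positions (g = 0) in 0..12 are 0, 2, 5, 7, 10, 12.

0, 2, 5, 7, 10, 12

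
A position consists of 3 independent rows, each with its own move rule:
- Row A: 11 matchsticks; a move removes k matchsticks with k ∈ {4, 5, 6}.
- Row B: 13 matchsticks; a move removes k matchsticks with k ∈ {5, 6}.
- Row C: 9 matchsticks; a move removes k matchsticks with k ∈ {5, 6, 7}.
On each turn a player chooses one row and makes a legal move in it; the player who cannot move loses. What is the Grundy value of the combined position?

1

Build the Grundy sequence for row A with g(k) = mex{g(k−s) : s ∈ {4, 5, 6}, s ≤ k}:
k:     0  1  2  3  4  5  6  7  8  9 10 11
g(k):  0  0  0  0  1  1  1  1  2  2  0  0
So g(11) = 0.
Grundy values for row B (subtraction set {5, 6}):
k:     0  1  2  3  4  5  6  7  8  9 10 11 12 13
g(k):  0  0  0  0  0  1  1  1  1  1  2  0  0  0
So g(13) = 0.
Build the Grundy sequence for row C with g(k) = mex{g(k−s) : s ∈ {5, 6, 7}, s ≤ k}:
g(0) = mex{} = 0
g(1) = mex{} = 0
g(2) = mex{} = 0
g(3) = mex{} = 0
g(4) = mex{} = 0
g(5) = mex{0} = 1
g(6) = mex{0} = 1
g(7) = mex{0} = 1
g(8) = mex{0} = 1
g(9) = mex{0} = 1
So g(9) = 1.
By the Sprague-Grundy theorem, the Grundy value of a sum of independent games is the XOR of the component values.
Combined value = 0 XOR 0 XOR 1 = 1.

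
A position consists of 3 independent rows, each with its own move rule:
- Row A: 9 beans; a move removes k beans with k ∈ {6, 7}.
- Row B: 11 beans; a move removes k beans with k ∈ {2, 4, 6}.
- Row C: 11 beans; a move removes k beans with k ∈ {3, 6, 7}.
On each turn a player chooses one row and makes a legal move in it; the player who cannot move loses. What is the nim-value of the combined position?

0

For row A, compute g(0), g(1), … with moves {6, 7}:
g(0) = mex{} = 0
g(1) = mex{} = 0
g(2) = mex{} = 0
g(3) = mex{} = 0
g(4) = mex{} = 0
g(5) = mex{} = 0
g(6) = mex{0} = 1
g(7) = mex{0} = 1
g(8) = mex{0} = 1
g(9) = mex{0} = 1
So g(9) = 1.
Grundy values for row B (subtraction set {2, 4, 6}):
k:     0  1  2  3  4  5  6  7  8  9 10 11
g(k):  0  0  1  1  2  2  3  3  0  0  1  1
So g(11) = 1.
For row C, compute g(0), g(1), … with moves {3, 6, 7}:
k:     0  1  2  3  4  5  6  7  8  9 10 11
g(k):  0  0  0  1  1  1  2  2  2  3  0  0
So g(11) = 0.
The value of a disjunctive sum is the nim-sum of the parts.
Combined value = 1 XOR 1 XOR 0 = 0.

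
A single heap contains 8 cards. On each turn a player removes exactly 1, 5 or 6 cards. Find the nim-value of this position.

Grundy values for subtraction set {1, 5, 6}:
g(0) = mex{} = 0
g(1) = mex{0} = 1
g(2) = mex{1} = 0
g(3) = mex{0} = 1
g(4) = mex{1} = 0
g(5) = mex{0} = 1
g(6) = mex{0,1} = 2
g(7) = mex{0,1,2} = 3
g(8) = mex{0,1,3} = 2
So g(8) = 2.

2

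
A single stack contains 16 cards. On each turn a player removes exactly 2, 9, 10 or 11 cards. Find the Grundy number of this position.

Compute g(0), g(1), … for moves {2, 9, 10, 11}:
k:     0  1  2  3  4  5  6  7  8  9 10 11 12 13 14 15 16
g(k):  0  0  1  1  0  0  1  1  0  2  1  3  2  2  3  3  2
So g(16) = 2.

2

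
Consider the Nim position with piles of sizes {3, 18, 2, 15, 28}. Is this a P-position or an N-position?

Write each in binary and XOR column by column:
  00011  (3)
  10010  (18)
  00010  (2)
  01111  (15)
  11100  (28)
  -----
  00000  (0)
The nim-sum is 0, so this is a P-position: the player to move is in a losing position under optimal play.

P-position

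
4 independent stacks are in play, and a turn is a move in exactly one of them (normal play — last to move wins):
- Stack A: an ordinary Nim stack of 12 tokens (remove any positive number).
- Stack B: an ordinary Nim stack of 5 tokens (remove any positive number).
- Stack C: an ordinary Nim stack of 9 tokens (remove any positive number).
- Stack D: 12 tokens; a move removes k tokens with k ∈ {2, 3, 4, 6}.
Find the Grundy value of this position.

Stack A is a plain Nim stack of size 12, so its Grundy value is 12.
Stack B is a plain Nim stack of size 5, so its Grundy value is 5.
Stack C is a plain Nim stack of size 9, so its Grundy value is 9.
Grundy values for stack D (subtraction set {2, 3, 4, 6}):
k:     0  1  2  3  4  5  6  7  8  9 10 11 12
g(k):  0  0  1  1  2  2  3  3  0  0  1  1  2
So g(12) = 2.
By the Sprague-Grundy theorem, the Grundy value of a sum of independent games is the XOR of the component values.
Combined value = 12 ⊕ 5 ⊕ 9 ⊕ 2 = 2.

2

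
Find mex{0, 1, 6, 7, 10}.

The values 0, 1 are all present; 2 is the first non-negative integer missing from the set.

2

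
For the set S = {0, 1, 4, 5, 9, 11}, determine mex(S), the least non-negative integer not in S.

The values 0, 1 are all present; 2 is the first non-negative integer missing from the set.

2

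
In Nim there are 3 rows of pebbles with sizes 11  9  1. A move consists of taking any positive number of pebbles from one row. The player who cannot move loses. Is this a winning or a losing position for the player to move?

Nim-sum: 11 XOR 9 XOR 1 = 3.
The nim-sum is 3 ≠ 0, so this is an N-position: the player to move can win.

Winning position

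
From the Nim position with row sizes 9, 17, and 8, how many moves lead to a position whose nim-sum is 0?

Compute the nim-sum pairwise:
9 ^ 17 = 24
24 ^ 8 = 16
The overall nim-sum is X = 16. A row of size p has a winning move iff p XOR X < p (reduce it to p XOR X).
  9: 9 XOR 16 = 25 ≥ 9 — no move.
  17: 17 XOR 16 = 1 < 17 — winning move (to 1).
  8: 8 XOR 16 = 24 ≥ 8 — no move.
That gives 1 winning move.

1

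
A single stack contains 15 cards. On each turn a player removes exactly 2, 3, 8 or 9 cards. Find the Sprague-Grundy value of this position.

2

Grundy values for subtraction set {2, 3, 8, 9}:
k:     0  1  2  3  4  5  6  7  8  9 10 11 12 13 14 15
g(k):  0  0  1  1  2  0  0  1  1  2  2  0  0  1  1  2
So g(15) = 2.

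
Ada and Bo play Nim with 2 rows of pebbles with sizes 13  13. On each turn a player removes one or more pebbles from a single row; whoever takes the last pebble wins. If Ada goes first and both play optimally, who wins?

Bo wins

Nim-sum: 13 ^ 13 = 0.
The nim-sum is 0, so this is a P-position: the player to move is in a losing position under optimal play; Ada is about to move from it and so loses — Bo wins.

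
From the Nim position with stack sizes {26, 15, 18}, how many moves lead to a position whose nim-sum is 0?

1

Write each in binary and XOR column by column:
  11010  (26)
  01111  (15)
  10010  (18)
  -----
  00111  (7)
The overall nim-sum is X = 7. A stack of size p has a winning move iff p XOR X < p (reduce it to p XOR X).
  26: 26 XOR 7 = 29 ≥ 26 — no move.
  15: 15 XOR 7 = 8 < 15 — winning move (to 8).
  18: 18 XOR 7 = 21 ≥ 18 — no move.
That gives 1 winning move.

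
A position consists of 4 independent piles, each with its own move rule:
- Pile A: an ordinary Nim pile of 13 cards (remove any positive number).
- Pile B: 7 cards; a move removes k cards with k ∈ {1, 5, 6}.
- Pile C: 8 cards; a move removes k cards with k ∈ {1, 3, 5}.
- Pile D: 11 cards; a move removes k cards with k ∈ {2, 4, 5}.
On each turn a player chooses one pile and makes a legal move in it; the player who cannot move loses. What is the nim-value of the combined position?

Pile A is a plain Nim pile of size 13, so its Grundy value is 13.
Build the Grundy sequence for pile B with g(k) = mex{g(k−s) : s ∈ {1, 5, 6}, s ≤ k}:
g(0) = mex{} = 0
g(1) = mex{0} = 1
g(2) = mex{1} = 0
g(3) = mex{0} = 1
g(4) = mex{1} = 0
g(5) = mex{0} = 1
g(6) = mex{0,1} = 2
g(7) = mex{0,1,2} = 3
So g(7) = 3.
For pile C, compute g(0), g(1), … with moves {1, 3, 5}:
k:     0  1  2  3  4  5  6  7  8
g(k):  0  1  0  1  0  1  0  1  0
So g(8) = 0.
Grundy values for pile D (subtraction set {2, 4, 5}):
k:     0  1  2  3  4  5  6  7  8  9 10 11
g(k):  0  0  1  1  2  2  3  0  0  1  1  2
So g(11) = 2.
By the Sprague-Grundy theorem, the Grundy value of a sum of independent games is the XOR of the component values.
Combined value = 13 ⊕ 3 ⊕ 0 ⊕ 2 = 12.

12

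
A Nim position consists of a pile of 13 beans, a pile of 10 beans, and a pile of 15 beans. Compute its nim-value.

8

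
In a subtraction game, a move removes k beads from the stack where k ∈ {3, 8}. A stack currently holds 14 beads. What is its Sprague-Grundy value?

Grundy values for subtraction set {3, 8}:
g(0) = mex{} = 0
g(1) = mex{} = 0
g(2) = mex{} = 0
g(3) = mex{0} = 1
g(4) = mex{0} = 1
g(5) = mex{0} = 1
g(6) = mex{1} = 0
g(7) = mex{1} = 0
g(8) = mex{0,1} = 2
g(9) = mex{0} = 1
g(10) = mex{0} = 1
g(11) = mex{1,2} = 0
g(12) = mex{1} = 0
g(13) = mex{1} = 0
g(14) = mex{0} = 1
So g(14) = 1.

1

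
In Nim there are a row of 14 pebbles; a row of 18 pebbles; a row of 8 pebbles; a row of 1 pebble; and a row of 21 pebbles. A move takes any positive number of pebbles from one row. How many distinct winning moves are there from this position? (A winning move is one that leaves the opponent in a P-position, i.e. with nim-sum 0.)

0

Nim-sum: 14 XOR 18 XOR 8 XOR 1 XOR 21 = 0.
The nim-sum is already 0, so every move leaves a nonzero nim-sum — there are no winning moves.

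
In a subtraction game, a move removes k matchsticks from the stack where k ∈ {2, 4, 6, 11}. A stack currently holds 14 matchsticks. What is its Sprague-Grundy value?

3

Grundy values for subtraction set {2, 4, 6, 11}:
g(0) = mex{} = 0
g(1) = mex{} = 0
g(2) = mex{0} = 1
g(3) = mex{0} = 1
g(4) = mex{0,1} = 2
g(5) = mex{0,1} = 2
g(6) = mex{0,1,2} = 3
g(7) = mex{0,1,2} = 3
g(8) = mex{1,2,3} = 0
g(9) = mex{1,2,3} = 0
g(10) = mex{0,2,3} = 1
g(11) = mex{0,2,3} = 1
g(12) = mex{0,1,3} = 2
g(13) = mex{0,1,3} = 2
g(14) = mex{0,1,2} = 3
So g(14) = 3.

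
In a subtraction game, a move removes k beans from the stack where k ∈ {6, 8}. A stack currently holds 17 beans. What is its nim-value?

Grundy values for subtraction set {6, 8}:
k:     0  1  2  3  4  5  6  7  8  9 10 11 12 13 14 15 16 17
g(k):  0  0  0  0  0  0  1  1  1  1  1  1  2  2  0  0  0  0
So g(17) = 0.

0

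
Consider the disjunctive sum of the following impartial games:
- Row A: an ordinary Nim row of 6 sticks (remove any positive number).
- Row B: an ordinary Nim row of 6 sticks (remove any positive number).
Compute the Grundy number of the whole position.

Row A is a plain Nim row of size 6, so its Grundy value is 6.
Row B is a plain Nim row of size 6, so its Grundy value is 6.
By the Sprague-Grundy theorem, the Grundy value of a sum of independent games is the XOR of the component values.
Combined value = 6 ⊕ 6 = 0.

0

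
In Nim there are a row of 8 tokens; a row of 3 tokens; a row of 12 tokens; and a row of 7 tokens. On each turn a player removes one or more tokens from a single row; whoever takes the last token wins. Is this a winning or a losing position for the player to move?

Losing position

Compute the nim-sum pairwise:
8 XOR 3 = 11
11 XOR 12 = 7
7 XOR 7 = 0
The nim-sum is 0, so this is a P-position: the player to move is in a losing position under optimal play.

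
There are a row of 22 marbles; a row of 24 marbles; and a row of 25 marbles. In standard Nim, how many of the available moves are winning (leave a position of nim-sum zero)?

Nim-sum: 22 XOR 24 XOR 25 = 23.
The overall nim-sum is X = 23. A row of size p has a winning move iff p XOR X < p (reduce it to p XOR X).
  22: 22 XOR 23 = 1 < 22 — winning move (to 1).
  24: 24 XOR 23 = 15 < 24 — winning move (to 15).
  25: 25 XOR 23 = 14 < 25 — winning move (to 14).
That gives 3 winning moves.

3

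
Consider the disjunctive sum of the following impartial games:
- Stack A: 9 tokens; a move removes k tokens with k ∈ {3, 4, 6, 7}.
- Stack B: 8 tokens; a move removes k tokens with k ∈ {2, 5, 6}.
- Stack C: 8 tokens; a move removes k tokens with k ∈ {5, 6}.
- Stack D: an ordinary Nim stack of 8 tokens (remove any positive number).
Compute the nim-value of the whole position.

10

Build the Grundy sequence for stack A with g(k) = mex{g(k−s) : s ∈ {3, 4, 6, 7}, s ≤ k}:
g(0) = mex{} = 0
g(1) = mex{} = 0
g(2) = mex{} = 0
g(3) = mex{0} = 1
g(4) = mex{0} = 1
g(5) = mex{0} = 1
g(6) = mex{0,1} = 2
g(7) = mex{0,1} = 2
g(8) = mex{0,1} = 2
g(9) = mex{0,1,2} = 3
So g(9) = 3.
For stack B, compute g(0), g(1), … with moves {2, 5, 6}:
g(0) = mex{} = 0
g(1) = mex{} = 0
g(2) = mex{0} = 1
g(3) = mex{0} = 1
g(4) = mex{1} = 0
g(5) = mex{0,1} = 2
g(6) = mex{0} = 1
g(7) = mex{0,1,2} = 3
g(8) = mex{1} = 0
So g(8) = 0.
Build the Grundy sequence for stack C with g(k) = mex{g(k−s) : s ∈ {5, 6}, s ≤ k}:
k:     0  1  2  3  4  5  6  7  8
g(k):  0  0  0  0  0  1  1  1  1
So g(8) = 1.
Stack D is a plain Nim stack of size 8, so its Grundy value is 8.
The value of a disjunctive sum is the nim-sum of the parts.
Combined value = 3 ⊕ 0 ⊕ 1 ⊕ 8 = 10.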